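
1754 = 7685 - 5931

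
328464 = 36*9124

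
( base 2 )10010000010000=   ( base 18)1A8G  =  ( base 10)9232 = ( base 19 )16ah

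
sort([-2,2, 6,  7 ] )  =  [ - 2, 2, 6 , 7]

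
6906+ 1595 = 8501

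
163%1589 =163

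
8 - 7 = 1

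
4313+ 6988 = 11301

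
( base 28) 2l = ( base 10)77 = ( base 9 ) 85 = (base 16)4D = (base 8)115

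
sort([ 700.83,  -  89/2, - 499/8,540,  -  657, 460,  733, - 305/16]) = [ - 657, - 499/8, - 89/2, - 305/16,460, 540,700.83,733]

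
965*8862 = 8551830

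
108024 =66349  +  41675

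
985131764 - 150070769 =835060995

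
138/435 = 46/145= 0.32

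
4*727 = 2908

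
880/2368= 55/148 = 0.37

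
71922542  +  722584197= 794506739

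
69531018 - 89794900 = -20263882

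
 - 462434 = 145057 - 607491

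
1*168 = 168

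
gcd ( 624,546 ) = 78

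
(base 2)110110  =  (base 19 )2g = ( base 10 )54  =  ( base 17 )33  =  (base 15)39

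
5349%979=454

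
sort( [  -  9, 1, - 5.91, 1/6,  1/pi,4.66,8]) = [ - 9, - 5.91, 1/6, 1/pi,1, 4.66, 8 ]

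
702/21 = 33 + 3/7 = 33.43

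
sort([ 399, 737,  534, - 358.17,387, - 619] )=[ - 619, - 358.17,387,399,534,737 ] 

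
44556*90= 4010040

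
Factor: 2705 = 5^1 * 541^1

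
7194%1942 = 1368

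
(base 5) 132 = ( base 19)24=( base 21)20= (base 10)42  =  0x2A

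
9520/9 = 1057 + 7/9 = 1057.78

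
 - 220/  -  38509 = 220/38509  =  0.01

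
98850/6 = 16475 = 16475.00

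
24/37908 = 2/3159 = 0.00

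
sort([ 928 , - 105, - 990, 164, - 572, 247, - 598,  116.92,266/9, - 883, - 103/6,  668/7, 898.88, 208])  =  [ - 990,- 883,-598 , - 572 , - 105 ,-103/6, 266/9, 668/7 , 116.92, 164,208 , 247 , 898.88,928 ] 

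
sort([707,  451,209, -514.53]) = [-514.53, 209, 451, 707 ] 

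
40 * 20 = 800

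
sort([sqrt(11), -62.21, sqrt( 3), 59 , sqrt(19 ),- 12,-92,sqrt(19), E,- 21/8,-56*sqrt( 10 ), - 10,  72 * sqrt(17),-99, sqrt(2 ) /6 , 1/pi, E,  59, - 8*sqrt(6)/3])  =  [- 56*sqrt(10 ),-99,-92,-62.21 ,-12,-10, - 8*sqrt(6) /3, - 21/8,sqrt( 2)/6 , 1/pi, sqrt ( 3), E, E, sqrt(11 ), sqrt( 19 ),  sqrt ( 19 ), 59, 59, 72 * sqrt(17)] 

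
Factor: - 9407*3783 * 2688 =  - 2^7*3^2*7^1*13^1*23^1 * 97^1*409^1 = - 95656998528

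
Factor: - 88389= -3^2 * 7^1 * 23^1 * 61^1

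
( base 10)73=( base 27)2j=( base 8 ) 111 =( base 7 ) 133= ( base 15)4d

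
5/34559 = 5/34559 = 0.00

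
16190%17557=16190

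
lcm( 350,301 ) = 15050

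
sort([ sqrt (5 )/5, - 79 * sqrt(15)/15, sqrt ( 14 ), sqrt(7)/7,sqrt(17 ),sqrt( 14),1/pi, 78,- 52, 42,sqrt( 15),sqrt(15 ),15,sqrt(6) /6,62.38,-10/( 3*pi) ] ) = [ - 52, -79* sqrt (15)/15,  -  10/(3*pi ),1/pi , sqrt( 7 ) /7, sqrt( 6)/6,  sqrt(5 ) /5, sqrt(14 )  ,  sqrt(14 ),  sqrt( 15), sqrt( 15), sqrt(17),15,42,62.38, 78]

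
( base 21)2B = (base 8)65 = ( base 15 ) 38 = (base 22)29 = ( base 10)53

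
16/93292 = 4/23323 = 0.00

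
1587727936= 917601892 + 670126044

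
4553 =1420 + 3133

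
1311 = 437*3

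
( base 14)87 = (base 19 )65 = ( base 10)119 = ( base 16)77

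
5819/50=116 + 19/50  =  116.38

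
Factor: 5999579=89^1*67411^1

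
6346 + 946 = 7292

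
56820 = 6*9470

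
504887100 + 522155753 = 1027042853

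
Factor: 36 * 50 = 1800 = 2^3*3^2*5^2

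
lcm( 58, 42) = 1218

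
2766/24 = 461/4= 115.25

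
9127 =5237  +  3890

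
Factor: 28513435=5^1*73^1*191^1 * 409^1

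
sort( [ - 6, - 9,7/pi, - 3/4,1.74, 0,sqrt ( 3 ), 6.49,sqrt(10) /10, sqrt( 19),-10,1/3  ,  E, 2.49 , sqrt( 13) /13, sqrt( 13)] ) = [ - 10, - 9 ,-6, - 3/4,  0,  sqrt( 13 ) /13,sqrt( 10)/10, 1/3, sqrt(3), 1.74, 7/pi, 2.49, E, sqrt(13 ), sqrt ( 19),6.49]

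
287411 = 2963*97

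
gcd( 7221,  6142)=83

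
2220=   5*444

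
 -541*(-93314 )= 50482874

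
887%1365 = 887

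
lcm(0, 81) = 0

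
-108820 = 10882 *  ( - 10) 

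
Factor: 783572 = 2^2*195893^1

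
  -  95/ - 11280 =19/2256 = 0.01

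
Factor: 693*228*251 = 2^2*3^3*7^1 * 11^1*19^1*251^1 = 39659004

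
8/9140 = 2/2285=0.00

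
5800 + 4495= 10295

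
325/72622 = 325/72622 = 0.00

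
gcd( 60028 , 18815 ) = 1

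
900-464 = 436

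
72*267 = 19224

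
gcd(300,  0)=300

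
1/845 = 1/845 = 0.00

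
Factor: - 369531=-3^2*19^1*2161^1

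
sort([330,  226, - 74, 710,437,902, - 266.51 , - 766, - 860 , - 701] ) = [  -  860, - 766,  -  701,-266.51,  -  74,226,330,437, 710 , 902]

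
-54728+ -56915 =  - 111643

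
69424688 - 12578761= 56845927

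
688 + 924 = 1612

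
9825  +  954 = 10779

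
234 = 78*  3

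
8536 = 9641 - 1105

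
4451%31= 18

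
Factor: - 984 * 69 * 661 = - 44879256 = - 2^3 *3^2 * 23^1*41^1 * 661^1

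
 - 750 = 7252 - 8002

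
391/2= 195 + 1/2=   195.50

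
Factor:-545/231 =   -  3^(-1 )* 5^1 * 7^( - 1 ) * 11^(-1)* 109^1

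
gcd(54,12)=6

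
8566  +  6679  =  15245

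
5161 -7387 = -2226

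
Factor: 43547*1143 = 49774221 = 3^2*7^1*127^1*6221^1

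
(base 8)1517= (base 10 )847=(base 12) 5a7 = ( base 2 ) 1101001111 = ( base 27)14A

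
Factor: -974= - 2^1*487^1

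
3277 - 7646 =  - 4369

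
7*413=2891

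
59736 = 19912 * 3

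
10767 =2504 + 8263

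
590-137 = 453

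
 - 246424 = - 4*61606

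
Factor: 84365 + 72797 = 157162  =  2^1*179^1*439^1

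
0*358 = 0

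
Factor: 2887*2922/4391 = 8435814/4391 = 2^1*3^1*487^1 * 2887^1*4391^(  -  1)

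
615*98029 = 60287835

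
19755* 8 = 158040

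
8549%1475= 1174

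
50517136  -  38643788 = 11873348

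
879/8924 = 879/8924  =  0.10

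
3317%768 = 245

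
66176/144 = 459 + 5/9= 459.56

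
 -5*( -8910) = 44550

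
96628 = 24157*4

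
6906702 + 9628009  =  16534711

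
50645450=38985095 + 11660355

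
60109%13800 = 4909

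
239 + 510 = 749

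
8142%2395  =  957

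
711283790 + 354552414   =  1065836204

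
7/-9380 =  - 1/1340 = -  0.00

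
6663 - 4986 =1677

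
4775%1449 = 428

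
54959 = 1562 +53397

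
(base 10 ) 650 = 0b1010001010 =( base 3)220002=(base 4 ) 22022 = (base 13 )3b0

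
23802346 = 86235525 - 62433179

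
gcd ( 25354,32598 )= 3622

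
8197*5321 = 43616237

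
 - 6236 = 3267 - 9503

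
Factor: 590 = 2^1*5^1*59^1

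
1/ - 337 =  - 1/337 = -  0.00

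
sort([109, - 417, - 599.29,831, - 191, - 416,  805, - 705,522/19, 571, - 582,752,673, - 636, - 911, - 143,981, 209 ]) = [ - 911, - 705, - 636,  -  599.29,-582,- 417, - 416, - 191 ,  -  143, 522/19, 109,209, 571,673,752,805,831, 981] 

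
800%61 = 7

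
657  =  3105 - 2448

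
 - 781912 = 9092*(-86) 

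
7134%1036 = 918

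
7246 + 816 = 8062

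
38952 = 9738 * 4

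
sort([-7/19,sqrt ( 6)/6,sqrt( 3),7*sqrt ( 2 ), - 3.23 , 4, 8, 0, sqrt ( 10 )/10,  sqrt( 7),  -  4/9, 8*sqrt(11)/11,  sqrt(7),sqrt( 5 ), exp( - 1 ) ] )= [-3.23 ,-4/9, - 7/19,  0, sqrt( 10 ) /10, exp( - 1 ),  sqrt( 6) /6, sqrt (3 ),sqrt( 5 ) , 8*sqrt( 11) /11, sqrt( 7), sqrt( 7), 4,8, 7 * sqrt(2) ] 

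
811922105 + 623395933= 1435318038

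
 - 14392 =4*( - 3598 ) 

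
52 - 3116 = -3064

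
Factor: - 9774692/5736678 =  - 2^1 *3^(-1) * 89^1* 27457^1 *956113^(  -  1 ) = - 4887346/2868339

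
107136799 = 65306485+41830314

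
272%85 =17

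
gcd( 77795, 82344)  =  1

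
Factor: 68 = 2^2* 17^1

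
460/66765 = 92/13353 = 0.01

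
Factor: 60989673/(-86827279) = - 3^1*7^( - 1)* 11^(-1)*17^( - 1 )* 41^1 * 113^(-1)*587^(-1)*495851^1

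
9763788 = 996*9803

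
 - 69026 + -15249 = -84275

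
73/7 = 73/7  =  10.43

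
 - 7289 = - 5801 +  - 1488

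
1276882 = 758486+518396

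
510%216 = 78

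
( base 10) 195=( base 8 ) 303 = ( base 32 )63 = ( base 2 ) 11000011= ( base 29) 6L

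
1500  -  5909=- 4409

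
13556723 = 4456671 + 9100052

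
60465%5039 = 5036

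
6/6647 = 6/6647  =  0.00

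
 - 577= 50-627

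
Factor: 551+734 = 5^1  *  257^1 =1285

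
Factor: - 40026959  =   - 7^1*17^1*336361^1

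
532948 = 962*554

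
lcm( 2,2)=2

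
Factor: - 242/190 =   -  121/95 = - 5^(- 1 ) * 11^2*19^( - 1)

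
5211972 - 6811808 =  - 1599836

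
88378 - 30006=58372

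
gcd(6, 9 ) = 3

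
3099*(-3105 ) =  - 9622395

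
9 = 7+2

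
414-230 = 184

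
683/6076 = 683/6076 = 0.11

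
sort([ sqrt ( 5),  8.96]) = [ sqrt(5) , 8.96 ] 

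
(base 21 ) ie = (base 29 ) DF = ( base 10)392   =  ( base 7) 1100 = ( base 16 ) 188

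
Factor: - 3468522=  - 2^1*3^1*73^1*7919^1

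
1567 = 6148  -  4581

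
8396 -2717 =5679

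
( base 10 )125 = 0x7d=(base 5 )1000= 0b1111101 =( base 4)1331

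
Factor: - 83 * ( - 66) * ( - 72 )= - 2^4*3^3*11^1 * 83^1 = - 394416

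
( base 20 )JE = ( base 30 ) D4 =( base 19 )11e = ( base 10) 394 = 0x18A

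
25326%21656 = 3670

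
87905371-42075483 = 45829888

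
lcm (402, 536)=1608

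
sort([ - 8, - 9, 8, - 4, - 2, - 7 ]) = [ - 9, - 8, - 7,  -  4, - 2,8]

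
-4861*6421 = -31212481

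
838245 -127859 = 710386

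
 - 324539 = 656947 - 981486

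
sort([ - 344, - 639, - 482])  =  [ - 639, - 482, - 344]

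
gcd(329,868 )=7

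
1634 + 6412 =8046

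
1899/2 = 1899/2 = 949.50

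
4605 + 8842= 13447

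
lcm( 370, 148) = 740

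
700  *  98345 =68841500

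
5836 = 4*1459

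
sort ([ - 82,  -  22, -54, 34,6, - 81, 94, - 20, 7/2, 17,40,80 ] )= [- 82,-81, -54, - 22, - 20  ,  7/2,6 , 17,34, 40, 80,  94]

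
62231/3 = 20743 + 2/3 = 20743.67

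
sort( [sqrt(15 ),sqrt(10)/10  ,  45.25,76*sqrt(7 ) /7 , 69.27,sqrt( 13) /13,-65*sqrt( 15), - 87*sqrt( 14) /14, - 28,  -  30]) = [ - 65*sqrt( 15 ), - 30, - 28, - 87*sqrt(14)/14,sqrt(13 ) /13, sqrt(10 ) /10,sqrt(15 ),76*sqrt (7 ) /7,45.25,69.27 ]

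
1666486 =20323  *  82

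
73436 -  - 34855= 108291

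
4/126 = 2/63 = 0.03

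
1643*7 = 11501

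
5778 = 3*1926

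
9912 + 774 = 10686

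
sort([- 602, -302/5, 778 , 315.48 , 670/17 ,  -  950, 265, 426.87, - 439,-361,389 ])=[-950, - 602, -439, - 361,-302/5 , 670/17 , 265  ,  315.48, 389 , 426.87, 778]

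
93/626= 93/626= 0.15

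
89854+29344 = 119198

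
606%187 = 45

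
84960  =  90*944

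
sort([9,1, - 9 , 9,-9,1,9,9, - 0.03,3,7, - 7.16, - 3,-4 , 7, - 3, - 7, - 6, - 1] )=[ - 9, - 9,-7.16, - 7 , - 6, - 4, - 3,  -  3, - 1, - 0.03,1,1, 3,7, 7, 9,  9,9,9]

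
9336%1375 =1086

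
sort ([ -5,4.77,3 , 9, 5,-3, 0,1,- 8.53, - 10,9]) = [ - 10 , - 8.53, - 5, -3,0,1,3, 4.77,5, 9,9]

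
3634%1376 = 882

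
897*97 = 87009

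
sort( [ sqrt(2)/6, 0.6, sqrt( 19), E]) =[ sqrt ( 2)/6, 0.6 , E,sqrt( 19 )] 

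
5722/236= 24 + 29/118 = 24.25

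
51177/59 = 867+ 24/59 = 867.41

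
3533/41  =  86 + 7/41 = 86.17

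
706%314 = 78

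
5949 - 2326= 3623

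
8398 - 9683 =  - 1285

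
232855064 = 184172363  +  48682701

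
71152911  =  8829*8059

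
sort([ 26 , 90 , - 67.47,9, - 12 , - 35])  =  [ - 67.47, - 35, - 12,9,26,90] 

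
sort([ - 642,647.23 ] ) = [ - 642,647.23 ] 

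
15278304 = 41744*366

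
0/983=0 = 0.00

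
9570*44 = 421080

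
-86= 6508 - 6594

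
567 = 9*63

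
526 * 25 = 13150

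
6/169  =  6/169 = 0.04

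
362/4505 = 362/4505 = 0.08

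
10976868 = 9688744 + 1288124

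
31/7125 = 31/7125 = 0.00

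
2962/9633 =2962/9633  =  0.31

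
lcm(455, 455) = 455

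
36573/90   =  12191/30 = 406.37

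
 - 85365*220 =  - 18780300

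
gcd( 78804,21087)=99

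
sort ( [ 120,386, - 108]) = [ -108,120,  386]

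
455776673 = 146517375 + 309259298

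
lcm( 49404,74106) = 148212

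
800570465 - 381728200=418842265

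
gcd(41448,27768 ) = 24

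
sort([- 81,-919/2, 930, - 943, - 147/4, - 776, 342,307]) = [  -  943, - 776, - 919/2, - 81, - 147/4, 307,342,930 ]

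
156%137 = 19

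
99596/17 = 99596/17=5858.59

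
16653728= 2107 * 7904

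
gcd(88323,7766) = 1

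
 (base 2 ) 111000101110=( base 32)3HE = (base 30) 410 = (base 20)91a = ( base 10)3630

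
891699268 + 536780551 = 1428479819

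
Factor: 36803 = 13^1*19^1 * 149^1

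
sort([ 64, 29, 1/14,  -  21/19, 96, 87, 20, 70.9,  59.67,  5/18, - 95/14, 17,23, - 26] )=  [ - 26,- 95/14 ,  -  21/19,1/14, 5/18, 17,20, 23,29,59.67, 64, 70.9,87,  96 ] 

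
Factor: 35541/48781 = 3^2*11^1*359^1*48781^ ( - 1 ) 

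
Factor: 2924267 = 2924267^1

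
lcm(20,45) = 180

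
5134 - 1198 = 3936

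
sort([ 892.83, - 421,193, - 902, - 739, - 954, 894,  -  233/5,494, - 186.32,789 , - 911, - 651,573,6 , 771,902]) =[ - 954, - 911 , - 902, - 739, - 651,-421, - 186.32, - 233/5,6,193,494,573,771 , 789,892.83,894 , 902]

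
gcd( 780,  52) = 52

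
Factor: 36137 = 36137^1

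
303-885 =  - 582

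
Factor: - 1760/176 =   -  10=- 2^1 * 5^1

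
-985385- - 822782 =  - 162603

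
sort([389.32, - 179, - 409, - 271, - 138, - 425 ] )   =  [  -  425, - 409, - 271,- 179,-138, 389.32]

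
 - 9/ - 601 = 9/601 = 0.01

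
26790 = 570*47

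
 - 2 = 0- 2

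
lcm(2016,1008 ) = 2016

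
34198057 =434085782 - 399887725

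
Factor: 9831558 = 2^1*3^1*11^1 * 181^1*823^1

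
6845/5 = 1369 = 1369.00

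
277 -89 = 188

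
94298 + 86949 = 181247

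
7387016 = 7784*949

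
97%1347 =97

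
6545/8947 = 6545/8947=0.73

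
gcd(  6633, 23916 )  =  3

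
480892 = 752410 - 271518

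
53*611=32383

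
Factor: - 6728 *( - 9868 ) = 2^5* 29^2*2467^1 = 66391904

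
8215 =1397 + 6818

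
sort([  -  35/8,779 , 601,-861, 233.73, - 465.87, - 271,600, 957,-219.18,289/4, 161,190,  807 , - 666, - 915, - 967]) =[ - 967,-915,  -  861, - 666, - 465.87, - 271 , - 219.18, - 35/8,289/4,161,  190, 233.73,600, 601, 779,  807,  957]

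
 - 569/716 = -1 + 147/716 = - 0.79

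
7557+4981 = 12538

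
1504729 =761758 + 742971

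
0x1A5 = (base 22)J3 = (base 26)g5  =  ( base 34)CD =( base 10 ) 421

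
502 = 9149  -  8647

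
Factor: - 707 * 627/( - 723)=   7^1 *11^1*19^1 * 101^1*  241^(  -  1 ) = 147763/241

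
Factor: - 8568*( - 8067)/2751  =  2^3*3^2*17^1*131^( - 1)* 2689^1 = 3291336/131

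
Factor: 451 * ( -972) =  - 2^2 * 3^5 * 11^1 * 41^1 = - 438372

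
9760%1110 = 880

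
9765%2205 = 945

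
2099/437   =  2099/437= 4.80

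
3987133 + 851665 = 4838798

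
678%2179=678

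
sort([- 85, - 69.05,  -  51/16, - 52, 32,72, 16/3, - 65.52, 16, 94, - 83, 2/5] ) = [ - 85 , - 83 ,  -  69.05,  -  65.52 , - 52  ,-51/16, 2/5, 16/3, 16,32, 72, 94 ]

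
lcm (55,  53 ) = 2915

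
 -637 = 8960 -9597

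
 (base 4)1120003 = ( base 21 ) cg7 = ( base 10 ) 5635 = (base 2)1011000000011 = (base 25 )90a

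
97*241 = 23377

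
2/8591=2/8591 = 0.00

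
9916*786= 7793976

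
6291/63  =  699/7  =  99.86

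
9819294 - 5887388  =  3931906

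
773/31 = 773/31  =  24.94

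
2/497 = 2/497 = 0.00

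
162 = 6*27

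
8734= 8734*1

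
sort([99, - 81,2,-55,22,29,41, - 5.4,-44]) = [-81,-55, - 44,-5.4,2, 22,  29, 41 , 99]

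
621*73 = 45333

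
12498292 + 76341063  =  88839355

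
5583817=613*9109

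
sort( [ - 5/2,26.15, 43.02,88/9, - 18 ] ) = [ - 18, -5/2, 88/9,26.15, 43.02]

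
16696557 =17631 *947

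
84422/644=131  +  29/322=131.09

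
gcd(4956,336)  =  84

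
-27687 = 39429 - 67116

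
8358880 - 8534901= -176021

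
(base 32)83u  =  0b10000001111110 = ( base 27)BB2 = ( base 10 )8318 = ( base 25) d7i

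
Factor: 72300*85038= 6148247400 =2^3*3^2*5^2*  241^1*14173^1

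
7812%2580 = 72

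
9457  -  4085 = 5372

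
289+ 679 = 968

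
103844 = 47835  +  56009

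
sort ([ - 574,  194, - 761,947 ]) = [ - 761, - 574, 194, 947]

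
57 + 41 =98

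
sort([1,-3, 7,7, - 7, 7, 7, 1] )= [ - 7,-3, 1,1,  7,7,7, 7] 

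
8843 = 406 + 8437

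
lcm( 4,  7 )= 28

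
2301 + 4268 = 6569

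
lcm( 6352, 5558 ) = 44464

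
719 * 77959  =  56052521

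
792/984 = 33/41 =0.80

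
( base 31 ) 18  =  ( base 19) 21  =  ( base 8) 47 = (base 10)39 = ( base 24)1f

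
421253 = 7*60179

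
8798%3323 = 2152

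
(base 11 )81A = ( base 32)UT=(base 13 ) 5B1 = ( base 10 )989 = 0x3dd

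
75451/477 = 75451/477 = 158.18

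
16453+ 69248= 85701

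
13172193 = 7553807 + 5618386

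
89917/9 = 89917/9 = 9990.78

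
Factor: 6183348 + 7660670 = 2^1*17^1*407177^1 = 13844018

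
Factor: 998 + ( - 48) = 2^1 * 5^2 * 19^1 = 950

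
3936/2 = 1968 =1968.00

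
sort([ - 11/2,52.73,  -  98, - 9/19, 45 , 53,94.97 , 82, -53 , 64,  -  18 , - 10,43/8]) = [ - 98,  -  53, - 18, - 10,-11/2, - 9/19 , 43/8,45  ,  52.73, 53  ,  64, 82,94.97 ] 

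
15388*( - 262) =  - 4031656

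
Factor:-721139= - 721139^1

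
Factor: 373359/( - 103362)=-2^( - 1 )*107^( - 1 ) * 773^1 = - 773/214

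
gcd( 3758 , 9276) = 2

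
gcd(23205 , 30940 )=7735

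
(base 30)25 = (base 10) 65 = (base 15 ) 45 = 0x41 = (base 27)2b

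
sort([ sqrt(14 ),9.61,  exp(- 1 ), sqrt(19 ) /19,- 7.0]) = [ - 7.0,sqrt( 19)/19,exp( - 1),sqrt(14 ),9.61 ]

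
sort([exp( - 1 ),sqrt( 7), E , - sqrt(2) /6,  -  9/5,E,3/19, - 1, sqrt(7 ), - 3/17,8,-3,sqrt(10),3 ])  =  [-3,- 9/5, - 1, - sqrt( 2)/6, - 3/17, 3/19,exp(  -  1 ),sqrt(7 ),sqrt( 7 ), E,E, 3,sqrt( 10 ),8 ]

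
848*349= 295952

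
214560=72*2980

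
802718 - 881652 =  - 78934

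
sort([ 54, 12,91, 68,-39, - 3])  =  [- 39, - 3,  12, 54, 68,  91]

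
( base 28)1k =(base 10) 48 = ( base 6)120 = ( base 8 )60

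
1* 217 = 217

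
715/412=1 + 303/412 = 1.74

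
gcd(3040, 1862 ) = 38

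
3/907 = 3/907   =  0.00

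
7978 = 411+7567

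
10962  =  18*609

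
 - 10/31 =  - 1 + 21/31 =- 0.32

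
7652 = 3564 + 4088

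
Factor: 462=2^1*3^1*7^1 * 11^1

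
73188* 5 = 365940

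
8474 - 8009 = 465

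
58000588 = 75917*764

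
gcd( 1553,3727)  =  1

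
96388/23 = 4190 + 18/23 = 4190.78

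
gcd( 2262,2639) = 377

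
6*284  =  1704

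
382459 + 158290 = 540749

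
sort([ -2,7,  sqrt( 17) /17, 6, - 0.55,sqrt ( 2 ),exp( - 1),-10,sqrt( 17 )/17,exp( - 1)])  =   [-10,-2, - 0.55,sqrt( 17)/17,sqrt( 17)/17,exp( - 1 ), exp( - 1),sqrt( 2 ),6,7 ] 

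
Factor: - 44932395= - 3^1*5^1*2995493^1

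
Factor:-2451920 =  - 2^4*5^1*30649^1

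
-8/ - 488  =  1/61=0.02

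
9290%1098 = 506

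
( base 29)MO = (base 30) M2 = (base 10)662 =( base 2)1010010110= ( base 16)296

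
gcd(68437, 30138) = 1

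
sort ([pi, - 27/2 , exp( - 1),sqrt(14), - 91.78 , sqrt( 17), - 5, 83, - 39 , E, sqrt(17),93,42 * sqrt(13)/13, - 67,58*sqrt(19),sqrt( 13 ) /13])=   [ - 91.78, - 67, - 39,-27/2  , - 5, sqrt( 13)/13,exp( - 1),E,pi,sqrt(14),sqrt( 17 ), sqrt( 17), 42 * sqrt( 13)/13 , 83,93,58*sqrt(19) ] 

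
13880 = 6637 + 7243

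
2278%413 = 213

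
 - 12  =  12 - 24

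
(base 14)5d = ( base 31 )2L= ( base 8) 123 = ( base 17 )4f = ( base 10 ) 83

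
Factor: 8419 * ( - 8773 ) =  - 73859887 = - 31^1*283^1*8419^1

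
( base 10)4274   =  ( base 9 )5768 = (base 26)68a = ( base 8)10262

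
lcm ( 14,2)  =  14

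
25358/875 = 25358/875 = 28.98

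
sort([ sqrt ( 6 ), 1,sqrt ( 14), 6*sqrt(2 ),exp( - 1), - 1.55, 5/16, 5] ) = [- 1.55,5/16 , exp (-1), 1, sqrt(6), sqrt( 14), 5, 6*sqrt( 2)] 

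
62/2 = 31 = 31.00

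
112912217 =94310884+18601333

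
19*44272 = 841168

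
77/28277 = 77/28277 = 0.00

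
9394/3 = 3131 + 1/3 =3131.33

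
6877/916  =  7+ 465/916 = 7.51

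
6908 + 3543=10451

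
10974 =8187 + 2787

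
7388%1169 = 374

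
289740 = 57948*5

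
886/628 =443/314 = 1.41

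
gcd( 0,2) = 2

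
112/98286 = 56/49143 = 0.00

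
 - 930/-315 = 2 + 20/21 = 2.95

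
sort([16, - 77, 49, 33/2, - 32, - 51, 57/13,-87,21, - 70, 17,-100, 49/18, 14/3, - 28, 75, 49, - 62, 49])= [ - 100,-87,-77, - 70, - 62, - 51,  -  32, - 28, 49/18, 57/13, 14/3 , 16, 33/2, 17,21,49 , 49, 49, 75 ] 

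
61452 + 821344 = 882796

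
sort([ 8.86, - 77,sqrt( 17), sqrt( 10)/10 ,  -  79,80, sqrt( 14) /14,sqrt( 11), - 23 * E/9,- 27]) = [ - 79, - 77, - 27, - 23*E/9,sqrt(14 ) /14,sqrt(10)/10 , sqrt(11 ),sqrt( 17),8.86,  80]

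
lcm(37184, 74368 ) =74368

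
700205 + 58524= 758729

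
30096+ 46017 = 76113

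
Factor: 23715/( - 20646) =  - 85/74 = - 2^( - 1)*5^1*17^1*37^( - 1 ) 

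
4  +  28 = 32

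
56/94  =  28/47 =0.60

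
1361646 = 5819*234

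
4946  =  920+4026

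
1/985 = 1/985=0.00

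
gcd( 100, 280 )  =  20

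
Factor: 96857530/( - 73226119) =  - 2^1*5^1*7^1*11^1*43^ (-1)*125789^1 * 1702933^ (-1)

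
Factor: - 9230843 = - 23^1*401341^1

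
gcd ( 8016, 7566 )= 6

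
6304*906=5711424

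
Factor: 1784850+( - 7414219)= - 5629369 = - 149^1*37781^1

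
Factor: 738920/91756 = 910/113 = 2^1*5^1*7^1* 13^1 * 113^ ( - 1)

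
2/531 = 2/531 =0.00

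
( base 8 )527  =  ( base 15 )17d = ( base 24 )e7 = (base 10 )343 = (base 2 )101010111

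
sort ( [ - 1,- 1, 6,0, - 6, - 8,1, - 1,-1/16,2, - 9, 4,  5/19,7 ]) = [ - 9,- 8, - 6, - 1,- 1, -1,- 1/16,0,5/19, 1,  2,4,6 , 7]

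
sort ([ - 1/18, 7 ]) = [-1/18,7]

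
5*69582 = 347910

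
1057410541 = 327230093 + 730180448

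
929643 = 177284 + 752359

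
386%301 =85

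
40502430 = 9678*4185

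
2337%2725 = 2337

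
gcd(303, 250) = 1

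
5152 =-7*( - 736)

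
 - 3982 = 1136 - 5118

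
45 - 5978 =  - 5933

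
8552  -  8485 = 67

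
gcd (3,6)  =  3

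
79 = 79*1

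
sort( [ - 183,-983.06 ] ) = [  -  983.06, - 183] 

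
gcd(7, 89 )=1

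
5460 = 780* 7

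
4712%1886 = 940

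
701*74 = 51874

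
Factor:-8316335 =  - 5^1 * 1663267^1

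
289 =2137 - 1848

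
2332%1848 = 484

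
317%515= 317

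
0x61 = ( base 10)97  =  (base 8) 141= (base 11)89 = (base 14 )6d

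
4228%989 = 272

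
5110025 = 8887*575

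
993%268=189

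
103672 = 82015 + 21657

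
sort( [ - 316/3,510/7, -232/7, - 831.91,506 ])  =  [ - 831.91,  -  316/3,  -  232/7, 510/7,506]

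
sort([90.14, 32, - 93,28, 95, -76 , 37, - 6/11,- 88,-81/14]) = [ - 93, - 88, - 76,-81/14, - 6/11, 28,32,  37, 90.14,95] 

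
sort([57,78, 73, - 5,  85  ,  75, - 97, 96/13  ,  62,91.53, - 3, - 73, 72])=[ - 97, - 73, - 5, - 3,96/13,57, 62,72,73,75, 78, 85,91.53]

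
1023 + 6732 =7755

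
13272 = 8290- - 4982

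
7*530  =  3710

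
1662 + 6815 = 8477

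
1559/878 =1 + 681/878 = 1.78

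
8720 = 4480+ 4240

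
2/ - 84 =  - 1  +  41/42 = - 0.02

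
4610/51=90 + 20/51 = 90.39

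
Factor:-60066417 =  - 3^1 * 101^1*137^1* 1447^1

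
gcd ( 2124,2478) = 354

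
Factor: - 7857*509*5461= - 3^4*43^1 * 97^1*127^1*509^1= -21839702193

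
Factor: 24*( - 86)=-2064 =- 2^4*3^1*43^1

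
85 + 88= 173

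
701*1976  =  1385176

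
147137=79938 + 67199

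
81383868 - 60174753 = 21209115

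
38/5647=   38/5647=0.01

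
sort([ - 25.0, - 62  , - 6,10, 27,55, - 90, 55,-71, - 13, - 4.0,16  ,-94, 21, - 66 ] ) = [ - 94, - 90, - 71, - 66,-62,  -  25.0, - 13,-6, - 4.0,10,16, 21,27, 55,55 ] 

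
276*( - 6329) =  -1746804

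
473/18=473/18 = 26.28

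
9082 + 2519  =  11601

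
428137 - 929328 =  - 501191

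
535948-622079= -86131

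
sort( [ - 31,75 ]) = [ - 31,  75] 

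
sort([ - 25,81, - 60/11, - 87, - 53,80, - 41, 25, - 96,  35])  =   [ - 96, - 87, - 53 , - 41, - 25, - 60/11,25,35,80, 81]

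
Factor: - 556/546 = -2^1*3^( - 1)*7^( - 1 )*13^( -1)*139^1=- 278/273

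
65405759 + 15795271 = 81201030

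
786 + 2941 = 3727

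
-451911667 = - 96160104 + - 355751563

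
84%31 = 22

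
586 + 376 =962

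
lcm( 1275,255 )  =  1275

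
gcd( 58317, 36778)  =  7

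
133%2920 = 133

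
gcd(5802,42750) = 6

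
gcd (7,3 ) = 1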